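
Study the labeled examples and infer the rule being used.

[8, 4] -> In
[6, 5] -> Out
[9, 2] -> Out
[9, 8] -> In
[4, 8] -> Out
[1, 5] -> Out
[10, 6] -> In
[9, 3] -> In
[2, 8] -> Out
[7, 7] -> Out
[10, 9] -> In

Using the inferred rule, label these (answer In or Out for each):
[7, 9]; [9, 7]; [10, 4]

The distinguishing property — first > second AND sum ≥ 12 — holds for all the 'In' cases and none of the 'Out' cases.
[7, 9]: Out (7 < 9, 7+9 = 16).
[9, 7]: In (9 > 7, 9+7 = 16).
[10, 4]: In (10 > 4, 10+4 = 14).

Out, In, In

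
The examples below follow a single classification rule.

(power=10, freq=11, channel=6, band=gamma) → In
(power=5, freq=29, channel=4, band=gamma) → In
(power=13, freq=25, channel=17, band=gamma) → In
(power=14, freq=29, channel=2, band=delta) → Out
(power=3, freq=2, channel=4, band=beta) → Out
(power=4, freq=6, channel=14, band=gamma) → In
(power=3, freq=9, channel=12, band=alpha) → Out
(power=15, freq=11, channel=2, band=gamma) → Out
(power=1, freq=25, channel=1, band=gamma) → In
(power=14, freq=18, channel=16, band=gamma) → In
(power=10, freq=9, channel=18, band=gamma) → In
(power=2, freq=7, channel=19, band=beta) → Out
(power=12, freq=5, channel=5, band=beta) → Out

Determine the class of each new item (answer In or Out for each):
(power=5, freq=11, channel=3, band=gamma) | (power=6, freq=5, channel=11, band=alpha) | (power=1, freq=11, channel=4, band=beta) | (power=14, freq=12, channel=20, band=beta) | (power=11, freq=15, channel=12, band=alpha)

In, Out, Out, Out, Out

A rule that fits every label: band is gamma AND power ≤ 14 — true of each 'In' example, false of each 'Out' one.
(power=5, freq=11, channel=3, band=gamma): In (band is gamma, power = 5).
(power=6, freq=5, channel=11, band=alpha): Out (band is alpha, power = 6).
(power=1, freq=11, channel=4, band=beta): Out (band is beta, power = 1).
(power=14, freq=12, channel=20, band=beta): Out (band is beta, power = 14).
(power=11, freq=15, channel=12, band=alpha): Out (band is alpha, power = 11).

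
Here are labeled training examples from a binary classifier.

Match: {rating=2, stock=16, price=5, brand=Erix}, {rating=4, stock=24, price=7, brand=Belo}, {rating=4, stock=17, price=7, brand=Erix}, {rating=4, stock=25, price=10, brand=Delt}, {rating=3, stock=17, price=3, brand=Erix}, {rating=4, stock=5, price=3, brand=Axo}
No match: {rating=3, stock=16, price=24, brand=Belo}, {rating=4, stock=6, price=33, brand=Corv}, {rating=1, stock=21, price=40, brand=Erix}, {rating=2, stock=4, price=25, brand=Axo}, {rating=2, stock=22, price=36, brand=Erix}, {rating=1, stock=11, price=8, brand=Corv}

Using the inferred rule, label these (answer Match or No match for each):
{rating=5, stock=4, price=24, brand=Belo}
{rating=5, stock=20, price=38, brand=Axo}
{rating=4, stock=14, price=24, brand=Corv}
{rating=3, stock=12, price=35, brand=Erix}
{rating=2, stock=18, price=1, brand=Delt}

No match, No match, No match, No match, Match

The simplest hypothesis consistent with all the labels is: rating ≥ 2 AND price ≤ 10.
{rating=5, stock=4, price=24, brand=Belo}: rating = 5, price = 24 — does not fit, so No match. {rating=5, stock=20, price=38, brand=Axo}: rating = 5, price = 38 — does not fit, so No match. {rating=4, stock=14, price=24, brand=Corv}: rating = 4, price = 24 — does not fit, so No match. {rating=3, stock=12, price=35, brand=Erix}: rating = 3, price = 35 — does not fit, so No match. {rating=2, stock=18, price=1, brand=Delt}: rating = 2, price = 1 — satisfies this, so Match.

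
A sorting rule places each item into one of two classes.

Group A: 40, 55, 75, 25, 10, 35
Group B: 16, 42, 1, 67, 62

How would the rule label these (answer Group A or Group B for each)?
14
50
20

Group B, Group A, Group A

Every 'Group A' example satisfies: multiple of 5. None of the 'Group B' examples do.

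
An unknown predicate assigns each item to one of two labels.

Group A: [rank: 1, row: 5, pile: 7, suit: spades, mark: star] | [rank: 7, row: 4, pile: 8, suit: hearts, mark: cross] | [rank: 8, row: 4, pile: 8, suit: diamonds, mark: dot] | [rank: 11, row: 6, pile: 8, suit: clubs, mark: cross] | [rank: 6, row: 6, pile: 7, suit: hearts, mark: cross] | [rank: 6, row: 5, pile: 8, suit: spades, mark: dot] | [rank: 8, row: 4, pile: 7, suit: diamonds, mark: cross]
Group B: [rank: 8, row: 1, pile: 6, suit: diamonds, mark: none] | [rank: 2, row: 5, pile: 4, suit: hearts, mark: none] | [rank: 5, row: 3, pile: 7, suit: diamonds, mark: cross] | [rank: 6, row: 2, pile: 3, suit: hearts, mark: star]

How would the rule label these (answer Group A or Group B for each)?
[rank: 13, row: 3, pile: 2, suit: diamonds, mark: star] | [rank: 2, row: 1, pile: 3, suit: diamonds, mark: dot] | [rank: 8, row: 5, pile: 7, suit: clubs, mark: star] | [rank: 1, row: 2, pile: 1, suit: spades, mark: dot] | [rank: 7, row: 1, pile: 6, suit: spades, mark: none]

The common property of the 'Group A' items is: pile ≥ 6 AND row ≥ 4. No 'Group B' item has it.
Group B: [rank: 13, row: 3, pile: 2, suit: diamonds, mark: star], since pile = 2, row = 3. Group B: [rank: 2, row: 1, pile: 3, suit: diamonds, mark: dot], since pile = 3, row = 1. Group A: [rank: 8, row: 5, pile: 7, suit: clubs, mark: star], since pile = 7, row = 5. Group B: [rank: 1, row: 2, pile: 1, suit: spades, mark: dot], since pile = 1, row = 2. Group B: [rank: 7, row: 1, pile: 6, suit: spades, mark: none], since pile = 6, row = 1.

Group B, Group B, Group A, Group B, Group B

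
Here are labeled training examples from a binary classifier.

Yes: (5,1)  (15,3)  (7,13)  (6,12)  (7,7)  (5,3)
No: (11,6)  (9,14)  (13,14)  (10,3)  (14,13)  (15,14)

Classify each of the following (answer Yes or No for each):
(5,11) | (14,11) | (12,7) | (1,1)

Yes, No, No, Yes

The distinguishing property — sum is even — holds for all the 'Yes' cases and none of the 'No' cases.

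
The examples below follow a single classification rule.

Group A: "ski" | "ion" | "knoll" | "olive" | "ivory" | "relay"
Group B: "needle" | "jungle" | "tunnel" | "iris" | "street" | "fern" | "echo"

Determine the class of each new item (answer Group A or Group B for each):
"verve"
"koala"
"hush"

Every 'Group A' example satisfies: odd length. None of the 'Group B' examples do.

Group A, Group A, Group B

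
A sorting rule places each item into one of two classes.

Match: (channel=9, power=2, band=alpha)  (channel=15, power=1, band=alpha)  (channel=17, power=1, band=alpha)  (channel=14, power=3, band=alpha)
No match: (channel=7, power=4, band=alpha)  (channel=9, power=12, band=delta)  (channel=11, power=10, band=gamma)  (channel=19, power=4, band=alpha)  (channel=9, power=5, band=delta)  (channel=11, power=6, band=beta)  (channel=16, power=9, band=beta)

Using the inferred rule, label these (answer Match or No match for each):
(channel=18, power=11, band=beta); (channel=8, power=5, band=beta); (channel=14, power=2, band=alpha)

A rule that fits every label: power ≤ 3 — true of each 'Match' example, false of each 'No match' one.
(channel=18, power=11, band=beta): power = 11, fails the rule → No match. (channel=8, power=5, band=beta): power = 5, fails the rule → No match. (channel=14, power=2, band=alpha): power = 2, has this property → Match.

No match, No match, Match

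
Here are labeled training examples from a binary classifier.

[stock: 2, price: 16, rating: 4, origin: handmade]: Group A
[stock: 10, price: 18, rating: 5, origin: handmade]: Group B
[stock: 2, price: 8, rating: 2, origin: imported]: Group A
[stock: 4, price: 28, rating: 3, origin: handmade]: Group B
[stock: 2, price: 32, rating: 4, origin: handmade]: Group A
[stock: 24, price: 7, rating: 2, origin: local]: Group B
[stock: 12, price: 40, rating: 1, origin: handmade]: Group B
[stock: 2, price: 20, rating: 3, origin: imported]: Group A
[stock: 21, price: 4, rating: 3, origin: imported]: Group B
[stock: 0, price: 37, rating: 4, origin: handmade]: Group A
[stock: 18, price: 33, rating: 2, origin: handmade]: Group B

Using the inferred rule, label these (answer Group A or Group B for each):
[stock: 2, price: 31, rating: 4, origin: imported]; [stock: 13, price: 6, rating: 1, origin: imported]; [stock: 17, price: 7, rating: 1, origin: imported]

'Group A' ⟺ stock ≤ 2.
[stock: 2, price: 31, rating: 4, origin: imported]: Group A (stock = 2).
[stock: 13, price: 6, rating: 1, origin: imported]: Group B (stock = 13).
[stock: 17, price: 7, rating: 1, origin: imported]: Group B (stock = 17).

Group A, Group B, Group B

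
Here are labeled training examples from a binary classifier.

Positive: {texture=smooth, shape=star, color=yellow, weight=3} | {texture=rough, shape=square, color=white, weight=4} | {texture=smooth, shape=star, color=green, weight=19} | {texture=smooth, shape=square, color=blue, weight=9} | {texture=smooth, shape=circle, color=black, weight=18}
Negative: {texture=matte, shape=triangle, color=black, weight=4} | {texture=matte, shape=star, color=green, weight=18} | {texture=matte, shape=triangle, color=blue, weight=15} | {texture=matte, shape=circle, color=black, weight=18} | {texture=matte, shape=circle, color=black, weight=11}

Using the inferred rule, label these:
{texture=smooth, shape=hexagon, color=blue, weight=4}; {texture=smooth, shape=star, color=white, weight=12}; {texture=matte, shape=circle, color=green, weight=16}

Positive, Positive, Negative

Checking candidate rules against both groups, what survives is: texture is not matte.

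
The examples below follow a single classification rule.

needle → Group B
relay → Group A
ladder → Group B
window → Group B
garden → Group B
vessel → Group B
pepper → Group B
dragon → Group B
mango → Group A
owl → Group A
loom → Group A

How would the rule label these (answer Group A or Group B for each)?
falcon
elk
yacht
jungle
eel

Group B, Group A, Group A, Group B, Group A

The simplest hypothesis consistent with all the labels is: length ≤ 5.
falcon: Group B (length 6).
elk: Group A (length 3).
yacht: Group A (length 5).
jungle: Group B (length 6).
eel: Group A (length 3).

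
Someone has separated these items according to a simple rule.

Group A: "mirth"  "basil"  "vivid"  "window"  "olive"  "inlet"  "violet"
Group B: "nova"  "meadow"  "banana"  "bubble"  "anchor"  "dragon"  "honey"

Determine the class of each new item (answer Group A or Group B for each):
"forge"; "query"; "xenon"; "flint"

Group B, Group B, Group B, Group A

The simplest hypothesis consistent with all the labels is: contains 'i'.
"forge": no 'i' — does not fit, so Group B.
"query": no 'i' — does not fit, so Group B.
"xenon": no 'i' — does not fit, so Group B.
"flint": has 'i' — passes, so Group A.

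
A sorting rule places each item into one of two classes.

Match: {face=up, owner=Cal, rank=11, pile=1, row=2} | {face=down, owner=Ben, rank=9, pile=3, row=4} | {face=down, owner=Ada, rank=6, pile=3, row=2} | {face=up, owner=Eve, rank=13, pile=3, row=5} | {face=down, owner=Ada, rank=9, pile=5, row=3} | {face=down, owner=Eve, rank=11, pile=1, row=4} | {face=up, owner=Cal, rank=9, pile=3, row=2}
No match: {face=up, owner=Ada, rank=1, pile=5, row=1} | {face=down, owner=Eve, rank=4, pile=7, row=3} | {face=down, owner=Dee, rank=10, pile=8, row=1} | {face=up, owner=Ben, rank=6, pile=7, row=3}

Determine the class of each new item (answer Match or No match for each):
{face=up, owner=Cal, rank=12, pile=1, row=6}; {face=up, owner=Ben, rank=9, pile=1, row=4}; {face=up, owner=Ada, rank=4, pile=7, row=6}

Match, Match, No match

'Match' ⟺ pile ≤ 5 AND row ≥ 2.
{face=up, owner=Cal, rank=12, pile=1, row=6} → pile = 1, row = 6 → Match. {face=up, owner=Ben, rank=9, pile=1, row=4} → pile = 1, row = 4 → Match. {face=up, owner=Ada, rank=4, pile=7, row=6} → pile = 7, row = 6 → No match.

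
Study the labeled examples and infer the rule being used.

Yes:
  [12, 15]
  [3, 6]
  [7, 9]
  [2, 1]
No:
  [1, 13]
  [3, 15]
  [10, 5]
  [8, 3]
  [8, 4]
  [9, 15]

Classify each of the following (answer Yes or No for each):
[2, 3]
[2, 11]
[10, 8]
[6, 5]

The simplest hypothesis consistent with all the labels is: |first − second| ≤ 3.

Yes, No, Yes, Yes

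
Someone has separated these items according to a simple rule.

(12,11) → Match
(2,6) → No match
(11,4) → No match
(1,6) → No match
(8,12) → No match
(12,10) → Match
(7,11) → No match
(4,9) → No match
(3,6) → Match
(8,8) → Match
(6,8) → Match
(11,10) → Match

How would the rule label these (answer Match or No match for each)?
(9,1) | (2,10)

No match, No match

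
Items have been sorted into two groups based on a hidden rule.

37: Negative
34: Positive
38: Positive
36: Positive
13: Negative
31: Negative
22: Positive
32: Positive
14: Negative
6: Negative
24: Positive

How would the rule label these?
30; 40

The pattern is that an item is 'Positive' exactly when: even AND at least 22.
Positive: 30, since 30 is even, 30 ≥ 22. Positive: 40, since 40 is even, 40 ≥ 22.

Positive, Positive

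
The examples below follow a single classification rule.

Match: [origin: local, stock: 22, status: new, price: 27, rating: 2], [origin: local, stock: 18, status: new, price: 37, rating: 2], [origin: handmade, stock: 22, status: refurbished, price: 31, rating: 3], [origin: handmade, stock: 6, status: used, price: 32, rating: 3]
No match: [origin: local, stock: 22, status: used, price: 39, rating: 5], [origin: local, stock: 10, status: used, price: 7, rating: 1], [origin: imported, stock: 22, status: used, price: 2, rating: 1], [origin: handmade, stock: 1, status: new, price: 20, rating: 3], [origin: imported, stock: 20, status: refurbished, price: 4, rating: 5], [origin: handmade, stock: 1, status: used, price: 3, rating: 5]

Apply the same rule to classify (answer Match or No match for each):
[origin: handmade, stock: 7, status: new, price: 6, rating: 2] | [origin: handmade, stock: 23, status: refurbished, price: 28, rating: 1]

No match, Match

The pattern is that an item is 'Match' exactly when: price ≥ 27 AND price ≤ 37.
[origin: handmade, stock: 7, status: new, price: 6, rating: 2]: No match (price = 6). [origin: handmade, stock: 23, status: refurbished, price: 28, rating: 1]: Match (price = 28).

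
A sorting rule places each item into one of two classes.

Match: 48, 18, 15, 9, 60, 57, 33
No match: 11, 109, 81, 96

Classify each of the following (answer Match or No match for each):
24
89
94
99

A rule that fits every label: multiple of 3 AND at most 60 — true of each 'Match' example, false of each 'No match' one.
24 → 24 = 3·8, 24 ≤ 60 → Match. 89 → 89 = 3·29 + 2, 89 > 60 → No match. 94 → 94 = 3·31 + 1, 94 > 60 → No match. 99 → 99 = 3·33, 99 > 60 → No match.

Match, No match, No match, No match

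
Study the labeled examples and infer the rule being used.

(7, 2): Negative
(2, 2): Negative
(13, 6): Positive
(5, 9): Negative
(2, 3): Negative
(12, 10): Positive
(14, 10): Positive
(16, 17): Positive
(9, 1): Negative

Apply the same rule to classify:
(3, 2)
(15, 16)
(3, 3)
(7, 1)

All 'Positive' examples share one property — sum ≥ 19 — and every 'Negative' example lacks it.
Negative: (3, 2), since 3+2 = 5.
Positive: (15, 16), since 15+16 = 31.
Negative: (3, 3), since 3+3 = 6.
Negative: (7, 1), since 7+1 = 8.

Negative, Positive, Negative, Negative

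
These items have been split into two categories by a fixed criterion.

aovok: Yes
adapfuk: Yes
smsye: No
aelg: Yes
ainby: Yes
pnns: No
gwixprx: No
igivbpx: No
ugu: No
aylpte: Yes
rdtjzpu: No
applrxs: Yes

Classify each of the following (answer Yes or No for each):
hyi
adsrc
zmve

No, Yes, No

The rule appears to be: contains 'a'.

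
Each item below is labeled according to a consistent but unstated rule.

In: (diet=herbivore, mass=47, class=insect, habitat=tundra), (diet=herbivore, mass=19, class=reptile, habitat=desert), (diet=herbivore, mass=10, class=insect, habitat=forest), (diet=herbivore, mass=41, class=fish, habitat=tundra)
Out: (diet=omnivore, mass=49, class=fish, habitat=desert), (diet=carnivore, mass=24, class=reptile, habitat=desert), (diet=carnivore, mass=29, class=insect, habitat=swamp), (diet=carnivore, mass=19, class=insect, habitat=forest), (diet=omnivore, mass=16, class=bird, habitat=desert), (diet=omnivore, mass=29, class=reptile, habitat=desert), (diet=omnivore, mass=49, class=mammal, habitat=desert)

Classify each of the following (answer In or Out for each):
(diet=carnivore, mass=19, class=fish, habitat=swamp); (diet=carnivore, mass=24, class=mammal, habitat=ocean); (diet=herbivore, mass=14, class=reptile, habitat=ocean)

The common property of the 'In' items is: diet is herbivore. No 'Out' item has it.
(diet=carnivore, mass=19, class=fish, habitat=swamp): Out (diet is carnivore).
(diet=carnivore, mass=24, class=mammal, habitat=ocean): Out (diet is carnivore).
(diet=herbivore, mass=14, class=reptile, habitat=ocean): In (diet is herbivore).

Out, Out, In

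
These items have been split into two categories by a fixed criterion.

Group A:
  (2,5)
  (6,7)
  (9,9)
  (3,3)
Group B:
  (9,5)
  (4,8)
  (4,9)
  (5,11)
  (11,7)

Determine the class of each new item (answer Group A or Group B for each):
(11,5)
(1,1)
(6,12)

'Group A' ⟺ |first − second| ≤ 3.
(11,5): |11−5| = 6, doesn't match → Group B.
(1,1): |1−1| = 0, qualifies → Group A.
(6,12): |6−12| = 6, doesn't match → Group B.

Group B, Group A, Group B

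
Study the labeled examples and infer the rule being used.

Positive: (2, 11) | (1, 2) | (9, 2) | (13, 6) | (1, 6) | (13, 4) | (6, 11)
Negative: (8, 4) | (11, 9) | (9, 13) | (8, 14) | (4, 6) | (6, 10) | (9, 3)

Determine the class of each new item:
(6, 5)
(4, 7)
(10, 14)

Positive, Positive, Negative

All 'Positive' examples share one property — sum is odd — and every 'Negative' example lacks it.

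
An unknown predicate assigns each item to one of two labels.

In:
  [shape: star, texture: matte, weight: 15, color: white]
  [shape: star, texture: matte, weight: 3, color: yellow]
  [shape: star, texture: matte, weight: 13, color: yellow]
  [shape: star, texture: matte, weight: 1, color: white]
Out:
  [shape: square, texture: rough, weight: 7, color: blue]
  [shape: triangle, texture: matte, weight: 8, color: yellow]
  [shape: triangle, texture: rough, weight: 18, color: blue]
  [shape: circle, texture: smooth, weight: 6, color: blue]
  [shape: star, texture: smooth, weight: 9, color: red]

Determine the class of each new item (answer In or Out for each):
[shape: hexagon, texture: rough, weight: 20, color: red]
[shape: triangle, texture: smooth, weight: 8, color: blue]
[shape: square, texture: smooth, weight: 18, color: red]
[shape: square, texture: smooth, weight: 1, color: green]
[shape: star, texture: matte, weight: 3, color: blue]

A rule that fits every label: shape is star AND texture is matte — true of each 'In' example, false of each 'Out' one.

Out, Out, Out, Out, In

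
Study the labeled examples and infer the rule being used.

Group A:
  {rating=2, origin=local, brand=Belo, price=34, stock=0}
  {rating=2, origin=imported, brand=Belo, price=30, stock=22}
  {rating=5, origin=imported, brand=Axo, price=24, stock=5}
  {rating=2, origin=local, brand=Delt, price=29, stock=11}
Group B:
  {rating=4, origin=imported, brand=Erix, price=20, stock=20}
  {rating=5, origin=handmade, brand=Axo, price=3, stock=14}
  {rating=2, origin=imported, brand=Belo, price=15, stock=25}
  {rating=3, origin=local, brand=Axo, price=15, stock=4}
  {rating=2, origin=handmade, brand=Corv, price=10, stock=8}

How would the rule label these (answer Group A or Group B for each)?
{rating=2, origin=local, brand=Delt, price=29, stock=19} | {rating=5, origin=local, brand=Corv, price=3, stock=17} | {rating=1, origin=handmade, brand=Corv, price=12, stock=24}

Group A, Group B, Group B

The simplest hypothesis consistent with all the labels is: price ≥ 24.
{rating=2, origin=local, brand=Delt, price=29, stock=19} → price = 29 → Group A.
{rating=5, origin=local, brand=Corv, price=3, stock=17} → price = 3 → Group B.
{rating=1, origin=handmade, brand=Corv, price=12, stock=24} → price = 12 → Group B.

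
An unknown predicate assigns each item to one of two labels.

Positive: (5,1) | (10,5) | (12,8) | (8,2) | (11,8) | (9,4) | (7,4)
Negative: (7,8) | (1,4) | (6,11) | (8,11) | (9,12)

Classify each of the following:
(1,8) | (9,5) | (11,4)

The common property of the 'Positive' items is: first > second. No 'Negative' item has it.
(1,8) → 1 < 8 → Negative. (9,5) → 9 > 5 → Positive. (11,4) → 11 > 4 → Positive.

Negative, Positive, Positive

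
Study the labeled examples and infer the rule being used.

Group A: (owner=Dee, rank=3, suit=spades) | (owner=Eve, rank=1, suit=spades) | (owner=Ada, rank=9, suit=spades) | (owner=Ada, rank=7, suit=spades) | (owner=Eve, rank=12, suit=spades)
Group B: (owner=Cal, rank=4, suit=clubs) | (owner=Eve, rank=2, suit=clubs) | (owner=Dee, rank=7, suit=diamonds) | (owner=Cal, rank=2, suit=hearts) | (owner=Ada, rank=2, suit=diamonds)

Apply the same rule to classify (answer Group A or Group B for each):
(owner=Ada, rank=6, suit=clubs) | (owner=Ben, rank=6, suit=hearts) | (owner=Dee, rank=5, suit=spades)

Group B, Group B, Group A

The common property of the 'Group A' items is: suit is spades. No 'Group B' item has it.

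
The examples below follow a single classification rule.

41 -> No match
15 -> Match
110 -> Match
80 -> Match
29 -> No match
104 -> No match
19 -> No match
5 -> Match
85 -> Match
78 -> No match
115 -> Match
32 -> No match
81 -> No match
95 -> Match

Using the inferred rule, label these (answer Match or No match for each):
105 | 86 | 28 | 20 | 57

One predicate separates the groups cleanly: multiple of 5.

Match, No match, No match, Match, No match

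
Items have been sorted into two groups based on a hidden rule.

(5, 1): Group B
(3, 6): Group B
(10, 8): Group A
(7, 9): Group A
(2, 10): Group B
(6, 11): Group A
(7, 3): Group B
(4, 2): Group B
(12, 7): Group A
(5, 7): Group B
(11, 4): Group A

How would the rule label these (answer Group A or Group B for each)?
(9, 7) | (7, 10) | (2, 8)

All 'Group A' examples share one property — sum ≥ 15 — and every 'Group B' example lacks it.
(9, 7): 9+7 = 16 — matches, so Group A.
(7, 10): 7+10 = 17 — matches, so Group A.
(2, 8): 2+8 = 10 — does not pass, so Group B.

Group A, Group A, Group B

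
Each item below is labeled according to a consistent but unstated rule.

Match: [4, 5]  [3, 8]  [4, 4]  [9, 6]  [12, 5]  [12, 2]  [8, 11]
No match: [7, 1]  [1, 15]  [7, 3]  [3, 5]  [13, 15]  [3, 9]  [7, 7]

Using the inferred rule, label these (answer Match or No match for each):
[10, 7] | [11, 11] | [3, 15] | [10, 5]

Match, No match, No match, Match

Rule: product is even. This holds for each 'Match' example and fails for each 'No match' one.
[10, 7] → 10·7 = 70 → Match.
[11, 11] → 11·11 = 121 → No match.
[3, 15] → 3·15 = 45 → No match.
[10, 5] → 10·5 = 50 → Match.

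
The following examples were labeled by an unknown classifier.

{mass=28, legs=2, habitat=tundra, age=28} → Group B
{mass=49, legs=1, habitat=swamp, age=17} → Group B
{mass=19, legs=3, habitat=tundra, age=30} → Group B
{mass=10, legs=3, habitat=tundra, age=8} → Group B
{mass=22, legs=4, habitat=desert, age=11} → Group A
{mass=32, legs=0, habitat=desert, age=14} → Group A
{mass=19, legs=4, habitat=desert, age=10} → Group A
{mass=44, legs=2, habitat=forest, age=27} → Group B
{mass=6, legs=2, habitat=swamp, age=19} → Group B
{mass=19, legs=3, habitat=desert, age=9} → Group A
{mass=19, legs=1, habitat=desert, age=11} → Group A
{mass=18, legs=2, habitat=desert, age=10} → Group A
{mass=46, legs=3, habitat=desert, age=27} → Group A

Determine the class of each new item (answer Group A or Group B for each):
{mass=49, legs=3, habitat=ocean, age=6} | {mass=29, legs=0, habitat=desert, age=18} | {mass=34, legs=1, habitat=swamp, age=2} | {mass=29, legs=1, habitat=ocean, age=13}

Group B, Group A, Group B, Group B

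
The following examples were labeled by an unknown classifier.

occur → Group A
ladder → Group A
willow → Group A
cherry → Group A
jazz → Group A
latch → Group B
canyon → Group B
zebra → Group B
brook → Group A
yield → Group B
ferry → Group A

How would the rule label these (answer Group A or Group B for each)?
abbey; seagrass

The common property of the 'Group A' items is: has a double letter. No 'Group B' item has it.

Group A, Group A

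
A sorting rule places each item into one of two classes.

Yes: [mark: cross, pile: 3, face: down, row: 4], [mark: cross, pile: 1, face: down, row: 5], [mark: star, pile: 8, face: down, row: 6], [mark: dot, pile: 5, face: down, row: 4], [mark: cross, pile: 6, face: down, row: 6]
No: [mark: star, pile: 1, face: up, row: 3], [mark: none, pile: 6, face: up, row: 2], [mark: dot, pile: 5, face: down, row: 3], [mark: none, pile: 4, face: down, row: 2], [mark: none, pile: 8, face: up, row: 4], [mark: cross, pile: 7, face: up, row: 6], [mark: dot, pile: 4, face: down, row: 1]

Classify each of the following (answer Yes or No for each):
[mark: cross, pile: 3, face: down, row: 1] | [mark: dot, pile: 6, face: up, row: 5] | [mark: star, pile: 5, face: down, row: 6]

The simplest hypothesis consistent with all the labels is: face is down AND row ≥ 4.
[mark: cross, pile: 3, face: down, row: 1]: face is down, row = 1, does not pass → No. [mark: dot, pile: 6, face: up, row: 5]: face is up, row = 5, does not pass → No. [mark: star, pile: 5, face: down, row: 6]: face is down, row = 6, checks out → Yes.

No, No, Yes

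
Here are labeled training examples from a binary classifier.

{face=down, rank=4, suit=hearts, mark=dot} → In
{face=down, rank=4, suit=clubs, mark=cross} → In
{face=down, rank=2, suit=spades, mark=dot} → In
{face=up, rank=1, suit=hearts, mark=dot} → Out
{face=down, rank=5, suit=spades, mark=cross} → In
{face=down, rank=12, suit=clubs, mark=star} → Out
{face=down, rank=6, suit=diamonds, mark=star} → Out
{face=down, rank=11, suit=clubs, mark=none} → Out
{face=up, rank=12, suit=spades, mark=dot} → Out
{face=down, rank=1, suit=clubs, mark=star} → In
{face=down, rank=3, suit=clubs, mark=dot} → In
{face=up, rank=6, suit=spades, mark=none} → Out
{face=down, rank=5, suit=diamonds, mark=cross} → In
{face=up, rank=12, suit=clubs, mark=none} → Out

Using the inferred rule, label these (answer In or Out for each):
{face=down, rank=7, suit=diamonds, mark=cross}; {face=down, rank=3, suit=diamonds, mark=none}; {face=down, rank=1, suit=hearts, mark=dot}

The common property of the 'In' items is: face is down AND rank ≤ 5. No 'Out' item has it.
{face=down, rank=7, suit=diamonds, mark=cross} — face is down, rank = 7, hence Out.
{face=down, rank=3, suit=diamonds, mark=none} — face is down, rank = 3, hence In.
{face=down, rank=1, suit=hearts, mark=dot} — face is down, rank = 1, hence In.

Out, In, In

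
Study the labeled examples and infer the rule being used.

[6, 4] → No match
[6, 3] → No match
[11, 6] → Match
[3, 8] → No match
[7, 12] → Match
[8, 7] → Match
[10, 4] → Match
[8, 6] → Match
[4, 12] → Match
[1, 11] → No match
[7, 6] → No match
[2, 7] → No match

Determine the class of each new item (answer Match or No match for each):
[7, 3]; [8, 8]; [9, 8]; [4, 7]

A rule that fits every label: sum ≥ 14 — true of each 'Match' example, false of each 'No match' one.
[7, 3]: No match (7+3 = 10). [8, 8]: Match (8+8 = 16). [9, 8]: Match (9+8 = 17). [4, 7]: No match (4+7 = 11).

No match, Match, Match, No match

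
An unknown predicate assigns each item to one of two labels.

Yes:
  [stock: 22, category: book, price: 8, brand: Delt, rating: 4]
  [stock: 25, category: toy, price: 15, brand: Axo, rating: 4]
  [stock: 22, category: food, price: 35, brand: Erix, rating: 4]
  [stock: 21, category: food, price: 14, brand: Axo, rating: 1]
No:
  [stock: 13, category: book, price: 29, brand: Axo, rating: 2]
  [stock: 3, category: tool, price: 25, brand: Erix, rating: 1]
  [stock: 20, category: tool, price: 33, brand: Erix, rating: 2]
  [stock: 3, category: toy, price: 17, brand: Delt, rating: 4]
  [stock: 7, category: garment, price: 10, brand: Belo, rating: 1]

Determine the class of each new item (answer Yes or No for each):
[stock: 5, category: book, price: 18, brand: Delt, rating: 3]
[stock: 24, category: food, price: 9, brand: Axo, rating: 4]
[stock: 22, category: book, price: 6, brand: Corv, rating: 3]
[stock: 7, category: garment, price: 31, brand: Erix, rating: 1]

No, Yes, Yes, No

The pattern is that an item is 'Yes' exactly when: stock ≥ 21.
[stock: 5, category: book, price: 18, brand: Delt, rating: 3] → stock = 5 → No.
[stock: 24, category: food, price: 9, brand: Axo, rating: 4] → stock = 24 → Yes.
[stock: 22, category: book, price: 6, brand: Corv, rating: 3] → stock = 22 → Yes.
[stock: 7, category: garment, price: 31, brand: Erix, rating: 1] → stock = 7 → No.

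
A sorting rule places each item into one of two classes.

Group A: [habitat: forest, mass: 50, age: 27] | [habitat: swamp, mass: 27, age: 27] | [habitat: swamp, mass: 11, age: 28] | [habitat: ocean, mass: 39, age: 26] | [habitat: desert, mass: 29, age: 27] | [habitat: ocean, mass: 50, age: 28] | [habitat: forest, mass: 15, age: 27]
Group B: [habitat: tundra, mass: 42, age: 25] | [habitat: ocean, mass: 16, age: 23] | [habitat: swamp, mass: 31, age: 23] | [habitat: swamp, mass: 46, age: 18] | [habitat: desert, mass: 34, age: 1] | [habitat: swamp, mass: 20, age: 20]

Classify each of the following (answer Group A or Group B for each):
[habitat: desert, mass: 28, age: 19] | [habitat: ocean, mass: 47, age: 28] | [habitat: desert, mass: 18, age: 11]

All 'Group A' examples share one property — age ≥ 26 — and every 'Group B' example lacks it.
[habitat: desert, mass: 28, age: 19] → age = 19 → Group B. [habitat: ocean, mass: 47, age: 28] → age = 28 → Group A. [habitat: desert, mass: 18, age: 11] → age = 11 → Group B.

Group B, Group A, Group B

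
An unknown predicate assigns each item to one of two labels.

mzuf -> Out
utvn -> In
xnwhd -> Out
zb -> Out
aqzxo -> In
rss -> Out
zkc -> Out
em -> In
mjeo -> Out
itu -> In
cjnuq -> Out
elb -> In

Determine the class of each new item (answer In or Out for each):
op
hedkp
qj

In, Out, Out

The simplest hypothesis consistent with all the labels is: starts with a vowel.
op: In (starts with 'o'). hedkp: Out (starts with 'h'). qj: Out (starts with 'q').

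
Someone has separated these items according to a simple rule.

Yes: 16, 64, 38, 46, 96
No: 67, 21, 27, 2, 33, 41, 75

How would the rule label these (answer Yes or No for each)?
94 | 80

'Yes' ⟺ even AND at least 16.
94 → 94 is even, 94 ≥ 16 → Yes. 80 → 80 is even, 80 ≥ 16 → Yes.

Yes, Yes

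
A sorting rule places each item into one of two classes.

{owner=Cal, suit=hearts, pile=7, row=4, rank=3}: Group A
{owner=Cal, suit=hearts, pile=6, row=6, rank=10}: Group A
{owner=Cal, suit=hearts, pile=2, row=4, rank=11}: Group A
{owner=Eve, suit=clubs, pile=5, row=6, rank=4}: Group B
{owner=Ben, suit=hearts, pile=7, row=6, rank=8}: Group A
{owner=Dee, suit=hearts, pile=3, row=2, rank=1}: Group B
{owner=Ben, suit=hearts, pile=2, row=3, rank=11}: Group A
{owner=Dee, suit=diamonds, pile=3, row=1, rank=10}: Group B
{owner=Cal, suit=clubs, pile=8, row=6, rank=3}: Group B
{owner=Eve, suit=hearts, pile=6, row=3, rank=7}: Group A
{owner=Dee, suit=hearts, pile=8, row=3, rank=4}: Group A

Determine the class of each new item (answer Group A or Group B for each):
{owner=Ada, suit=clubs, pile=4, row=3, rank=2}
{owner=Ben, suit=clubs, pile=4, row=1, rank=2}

Group B, Group B

A rule that fits every label: suit is hearts AND row ≥ 3 — true of each 'Group A' example, false of each 'Group B' one.
{owner=Ada, suit=clubs, pile=4, row=3, rank=2} — suit is clubs, row = 3, hence Group B.
{owner=Ben, suit=clubs, pile=4, row=1, rank=2} — suit is clubs, row = 1, hence Group B.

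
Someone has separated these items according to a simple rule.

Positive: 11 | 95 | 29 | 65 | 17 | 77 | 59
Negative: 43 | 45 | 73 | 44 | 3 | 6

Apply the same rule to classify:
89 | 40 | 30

Checking candidate rules against both groups, what survives is: ≡ 5 (mod 6).
Positive: 89, since 89 mod 6 = 5. Negative: 40, since 40 mod 6 = 4. Negative: 30, since 30 mod 6 = 0.

Positive, Negative, Negative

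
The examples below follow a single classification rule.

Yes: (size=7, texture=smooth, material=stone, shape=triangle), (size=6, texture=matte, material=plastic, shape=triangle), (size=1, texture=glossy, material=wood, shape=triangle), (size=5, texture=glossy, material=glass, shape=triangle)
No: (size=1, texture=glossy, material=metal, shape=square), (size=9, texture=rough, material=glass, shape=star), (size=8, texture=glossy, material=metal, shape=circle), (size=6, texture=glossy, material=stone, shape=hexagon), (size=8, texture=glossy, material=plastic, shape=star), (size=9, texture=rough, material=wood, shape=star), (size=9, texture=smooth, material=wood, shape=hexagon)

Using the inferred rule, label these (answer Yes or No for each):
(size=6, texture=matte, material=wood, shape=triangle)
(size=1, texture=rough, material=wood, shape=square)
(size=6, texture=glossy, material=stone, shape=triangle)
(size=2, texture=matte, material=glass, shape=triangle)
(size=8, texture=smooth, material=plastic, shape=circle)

Checking candidate rules against both groups, what survives is: shape is triangle.
(size=6, texture=matte, material=wood, shape=triangle): shape is triangle, matches → Yes. (size=1, texture=rough, material=wood, shape=square): shape is square, doesn't match → No. (size=6, texture=glossy, material=stone, shape=triangle): shape is triangle, matches → Yes. (size=2, texture=matte, material=glass, shape=triangle): shape is triangle, matches → Yes. (size=8, texture=smooth, material=plastic, shape=circle): shape is circle, doesn't match → No.

Yes, No, Yes, Yes, No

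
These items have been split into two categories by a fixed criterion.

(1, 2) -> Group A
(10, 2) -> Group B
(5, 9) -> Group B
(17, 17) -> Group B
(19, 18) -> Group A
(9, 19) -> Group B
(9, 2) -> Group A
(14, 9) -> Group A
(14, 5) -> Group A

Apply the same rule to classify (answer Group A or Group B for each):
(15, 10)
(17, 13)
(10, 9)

Group A, Group B, Group A

The rule appears to be: sum is odd.
(15, 10) → 15+10 = 25 → Group A.
(17, 13) → 17+13 = 30 → Group B.
(10, 9) → 10+9 = 19 → Group A.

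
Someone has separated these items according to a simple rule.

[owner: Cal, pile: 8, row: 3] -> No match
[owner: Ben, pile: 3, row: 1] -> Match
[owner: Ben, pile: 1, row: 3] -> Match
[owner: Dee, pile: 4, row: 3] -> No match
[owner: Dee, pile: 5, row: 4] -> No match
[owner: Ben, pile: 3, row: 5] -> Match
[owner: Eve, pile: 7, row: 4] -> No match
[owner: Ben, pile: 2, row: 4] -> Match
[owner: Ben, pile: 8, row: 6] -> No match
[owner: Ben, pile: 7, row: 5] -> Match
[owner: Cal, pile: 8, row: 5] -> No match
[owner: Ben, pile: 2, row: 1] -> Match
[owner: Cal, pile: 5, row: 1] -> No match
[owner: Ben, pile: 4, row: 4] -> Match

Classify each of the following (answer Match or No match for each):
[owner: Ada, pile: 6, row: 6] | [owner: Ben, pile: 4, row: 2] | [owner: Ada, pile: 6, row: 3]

The pattern is that an item is 'Match' exactly when: owner is Ben AND row ≤ 5.
[owner: Ada, pile: 6, row: 6]: owner is Ada, row = 6, doesn't qualify → No match.
[owner: Ben, pile: 4, row: 2]: owner is Ben, row = 2, passes → Match.
[owner: Ada, pile: 6, row: 3]: owner is Ada, row = 3, doesn't qualify → No match.

No match, Match, No match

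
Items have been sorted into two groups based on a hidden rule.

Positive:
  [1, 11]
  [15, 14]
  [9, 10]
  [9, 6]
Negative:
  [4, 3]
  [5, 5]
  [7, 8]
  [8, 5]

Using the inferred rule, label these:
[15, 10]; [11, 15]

The distinguishing property — max ≥ 9 — holds for all the 'Positive' cases and none of the 'Negative' cases.
[15, 10] → max 15 → Positive. [11, 15] → max 15 → Positive.

Positive, Positive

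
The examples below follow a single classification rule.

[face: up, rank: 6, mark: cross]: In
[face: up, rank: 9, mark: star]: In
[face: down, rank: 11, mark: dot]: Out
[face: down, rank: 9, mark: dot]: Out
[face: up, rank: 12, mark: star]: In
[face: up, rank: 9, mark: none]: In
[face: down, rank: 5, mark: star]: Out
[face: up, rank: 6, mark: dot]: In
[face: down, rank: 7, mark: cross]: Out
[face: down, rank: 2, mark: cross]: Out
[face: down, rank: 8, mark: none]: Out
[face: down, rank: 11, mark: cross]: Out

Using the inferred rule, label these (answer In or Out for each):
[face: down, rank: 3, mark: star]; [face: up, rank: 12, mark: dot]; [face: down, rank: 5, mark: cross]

Out, In, Out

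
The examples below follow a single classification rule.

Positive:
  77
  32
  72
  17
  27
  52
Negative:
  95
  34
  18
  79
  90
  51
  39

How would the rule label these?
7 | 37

One predicate separates the groups cleanly: ≡ 2 (mod 5).

Positive, Positive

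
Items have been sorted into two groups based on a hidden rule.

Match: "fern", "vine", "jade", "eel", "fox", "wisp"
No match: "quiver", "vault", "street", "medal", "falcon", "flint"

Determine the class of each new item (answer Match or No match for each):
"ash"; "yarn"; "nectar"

'Match' ⟺ length ≤ 4.
"ash": Match (length 3). "yarn": Match (length 4). "nectar": No match (length 6).

Match, Match, No match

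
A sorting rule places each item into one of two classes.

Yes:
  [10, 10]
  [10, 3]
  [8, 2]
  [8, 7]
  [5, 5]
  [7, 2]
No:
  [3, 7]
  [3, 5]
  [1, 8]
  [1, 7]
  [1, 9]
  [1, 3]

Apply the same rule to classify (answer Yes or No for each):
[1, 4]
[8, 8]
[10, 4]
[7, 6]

Every 'Yes' example satisfies: first ≥ 5. None of the 'No' examples do.
[1, 4] — first 1, hence No. [8, 8] — first 8, hence Yes. [10, 4] — first 10, hence Yes. [7, 6] — first 7, hence Yes.

No, Yes, Yes, Yes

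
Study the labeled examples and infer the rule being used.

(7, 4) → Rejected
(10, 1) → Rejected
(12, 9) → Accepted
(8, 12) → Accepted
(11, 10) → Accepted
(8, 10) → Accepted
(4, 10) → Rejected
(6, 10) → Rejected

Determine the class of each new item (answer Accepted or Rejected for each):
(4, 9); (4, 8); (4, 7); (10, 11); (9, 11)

Rejected, Rejected, Rejected, Accepted, Accepted

A rule that fits every label: sum ≥ 18 — true of each 'Accepted' example, false of each 'Rejected' one.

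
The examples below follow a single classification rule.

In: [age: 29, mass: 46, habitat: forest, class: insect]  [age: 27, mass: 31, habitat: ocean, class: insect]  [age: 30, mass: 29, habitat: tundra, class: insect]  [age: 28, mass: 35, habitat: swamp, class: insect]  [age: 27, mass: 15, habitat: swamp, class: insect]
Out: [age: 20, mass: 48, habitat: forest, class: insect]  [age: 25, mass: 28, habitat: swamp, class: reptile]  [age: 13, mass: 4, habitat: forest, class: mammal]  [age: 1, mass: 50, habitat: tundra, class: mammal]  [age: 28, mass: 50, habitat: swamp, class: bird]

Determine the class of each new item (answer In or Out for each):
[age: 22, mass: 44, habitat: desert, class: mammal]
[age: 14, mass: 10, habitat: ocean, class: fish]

Out, Out

The distinguishing property — class is insect AND age ≥ 25 — holds for all the 'In' cases and none of the 'Out' cases.
[age: 22, mass: 44, habitat: desert, class: mammal]: class is mammal, age = 22 — fails this test, so Out. [age: 14, mass: 10, habitat: ocean, class: fish]: class is fish, age = 14 — fails this test, so Out.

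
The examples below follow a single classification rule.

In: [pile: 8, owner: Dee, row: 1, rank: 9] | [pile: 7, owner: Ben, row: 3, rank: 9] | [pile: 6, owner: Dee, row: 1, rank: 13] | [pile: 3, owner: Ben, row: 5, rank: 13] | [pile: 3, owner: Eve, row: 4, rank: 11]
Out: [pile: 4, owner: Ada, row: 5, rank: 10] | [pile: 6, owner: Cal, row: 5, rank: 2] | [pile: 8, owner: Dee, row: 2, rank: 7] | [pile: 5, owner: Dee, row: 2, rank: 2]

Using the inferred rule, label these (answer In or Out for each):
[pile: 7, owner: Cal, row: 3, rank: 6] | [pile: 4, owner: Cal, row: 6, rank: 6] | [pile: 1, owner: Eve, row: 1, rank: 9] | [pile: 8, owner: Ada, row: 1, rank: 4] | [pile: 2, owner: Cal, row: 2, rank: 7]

Rule: pile ≠ 4 AND rank ≥ 9. This holds for each 'In' example and fails for each 'Out' one.
Out: [pile: 7, owner: Cal, row: 3, rank: 6], since pile = 7, rank = 6. Out: [pile: 4, owner: Cal, row: 6, rank: 6], since pile = 4, rank = 6. In: [pile: 1, owner: Eve, row: 1, rank: 9], since pile = 1, rank = 9. Out: [pile: 8, owner: Ada, row: 1, rank: 4], since pile = 8, rank = 4. Out: [pile: 2, owner: Cal, row: 2, rank: 7], since pile = 2, rank = 7.

Out, Out, In, Out, Out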